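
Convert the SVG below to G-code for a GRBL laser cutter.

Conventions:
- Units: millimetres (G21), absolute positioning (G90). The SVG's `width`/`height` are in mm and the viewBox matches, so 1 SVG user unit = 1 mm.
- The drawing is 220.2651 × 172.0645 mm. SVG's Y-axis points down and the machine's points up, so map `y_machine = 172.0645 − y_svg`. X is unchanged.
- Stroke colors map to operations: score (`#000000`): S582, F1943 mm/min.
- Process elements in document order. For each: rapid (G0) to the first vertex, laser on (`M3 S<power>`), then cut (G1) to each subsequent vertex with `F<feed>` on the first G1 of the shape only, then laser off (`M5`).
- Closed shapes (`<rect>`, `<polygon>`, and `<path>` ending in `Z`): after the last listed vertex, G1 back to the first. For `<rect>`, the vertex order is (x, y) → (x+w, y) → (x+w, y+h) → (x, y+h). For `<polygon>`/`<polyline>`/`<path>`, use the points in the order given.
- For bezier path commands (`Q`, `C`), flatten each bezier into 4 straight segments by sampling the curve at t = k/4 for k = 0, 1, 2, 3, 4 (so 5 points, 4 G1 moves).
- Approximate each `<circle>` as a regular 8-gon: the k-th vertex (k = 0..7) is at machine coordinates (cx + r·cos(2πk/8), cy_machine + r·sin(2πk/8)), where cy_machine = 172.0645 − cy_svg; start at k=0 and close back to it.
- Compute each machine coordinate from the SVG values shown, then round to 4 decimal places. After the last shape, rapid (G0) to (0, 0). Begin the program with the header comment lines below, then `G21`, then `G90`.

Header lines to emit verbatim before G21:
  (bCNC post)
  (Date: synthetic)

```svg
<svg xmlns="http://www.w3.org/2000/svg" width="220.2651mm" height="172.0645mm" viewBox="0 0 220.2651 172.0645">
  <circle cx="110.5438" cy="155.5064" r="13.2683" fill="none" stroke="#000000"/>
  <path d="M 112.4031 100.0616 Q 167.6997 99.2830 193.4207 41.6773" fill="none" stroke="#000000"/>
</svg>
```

1 u = 1 mm; y_m = 172.0645 − y.

[1] `<circle>` circle, #000000→score S582 F1943: (123.8121,16.5581) → (119.9259,25.9402) → (110.5438,29.8264) → (101.1617,25.9402) → (97.2755,16.5581) → (101.1617,7.1760) → (110.5438,3.2898) → (119.9259,7.1760) → (123.8121,16.5581) (closed)

[2] `<path>` quadratic bezier, #000000→score S582 F1943: (112.4031,72.0029) → (138.2029,75.9439) → (160.3058,86.9883) → (178.7117,105.1360) → (193.4207,130.3872)

(bCNC post)
(Date: synthetic)
G21
G90
G0 X123.8121 Y16.5581
M3 S582
G1 X119.9259 Y25.9402 F1943
G1 X110.5438 Y29.8264
G1 X101.1617 Y25.9402
G1 X97.2755 Y16.5581
G1 X101.1617 Y7.1760
G1 X110.5438 Y3.2898
G1 X119.9259 Y7.1760
G1 X123.8121 Y16.5581
M5
G0 X112.4031 Y72.0029
M3 S582
G1 X138.2029 Y75.9439 F1943
G1 X160.3058 Y86.9883
G1 X178.7117 Y105.1360
G1 X193.4207 Y130.3872
M5
G0 X0.0000 Y0.0000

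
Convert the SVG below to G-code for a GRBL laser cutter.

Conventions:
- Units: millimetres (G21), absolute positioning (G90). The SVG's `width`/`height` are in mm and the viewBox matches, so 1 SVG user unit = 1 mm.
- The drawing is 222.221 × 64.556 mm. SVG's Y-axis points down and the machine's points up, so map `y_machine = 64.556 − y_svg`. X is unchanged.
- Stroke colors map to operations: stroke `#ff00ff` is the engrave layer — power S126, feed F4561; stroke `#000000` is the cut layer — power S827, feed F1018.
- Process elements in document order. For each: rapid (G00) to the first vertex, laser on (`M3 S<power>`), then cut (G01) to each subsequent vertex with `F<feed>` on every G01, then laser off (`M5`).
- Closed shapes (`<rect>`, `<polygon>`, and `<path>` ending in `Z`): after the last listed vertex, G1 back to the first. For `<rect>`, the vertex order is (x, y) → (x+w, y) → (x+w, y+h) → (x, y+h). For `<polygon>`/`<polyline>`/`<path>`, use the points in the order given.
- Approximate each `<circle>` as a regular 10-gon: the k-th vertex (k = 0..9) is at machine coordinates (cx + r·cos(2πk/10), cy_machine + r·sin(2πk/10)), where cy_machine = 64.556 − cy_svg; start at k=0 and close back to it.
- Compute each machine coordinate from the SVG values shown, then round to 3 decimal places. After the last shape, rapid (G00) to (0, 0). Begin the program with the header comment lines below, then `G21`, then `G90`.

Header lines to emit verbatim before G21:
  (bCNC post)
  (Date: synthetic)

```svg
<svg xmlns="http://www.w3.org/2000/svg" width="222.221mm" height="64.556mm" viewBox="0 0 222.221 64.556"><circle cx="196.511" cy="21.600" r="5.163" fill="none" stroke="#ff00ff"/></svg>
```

viewBox `0 0 222.221 64.556` with mm width/height → 1 unit = 1 mm. Flip: y_m = 64.556 − y_svg.

**Shape 1** — `<circle>` circle, stroke `#ff00ff` → engrave (S126, F4561). Machine vertices: (201.674,42.956) → (200.688,45.991) → (198.106,47.866) → (194.916,47.866) → (192.334,45.991) → (191.348,42.956) → (192.334,39.921) → (194.916,38.046) → (198.106,38.046) → (200.688,39.921) → (201.674,42.956). Closed: final G1 returns to the first vertex.

(bCNC post)
(Date: synthetic)
G21
G90
G00 X201.674 Y42.956
M3 S126
G01 X200.688 Y45.991 F4561
G01 X198.106 Y47.866 F4561
G01 X194.916 Y47.866 F4561
G01 X192.334 Y45.991 F4561
G01 X191.348 Y42.956 F4561
G01 X192.334 Y39.921 F4561
G01 X194.916 Y38.046 F4561
G01 X198.106 Y38.046 F4561
G01 X200.688 Y39.921 F4561
G01 X201.674 Y42.956 F4561
M5
G00 X0.000 Y0.000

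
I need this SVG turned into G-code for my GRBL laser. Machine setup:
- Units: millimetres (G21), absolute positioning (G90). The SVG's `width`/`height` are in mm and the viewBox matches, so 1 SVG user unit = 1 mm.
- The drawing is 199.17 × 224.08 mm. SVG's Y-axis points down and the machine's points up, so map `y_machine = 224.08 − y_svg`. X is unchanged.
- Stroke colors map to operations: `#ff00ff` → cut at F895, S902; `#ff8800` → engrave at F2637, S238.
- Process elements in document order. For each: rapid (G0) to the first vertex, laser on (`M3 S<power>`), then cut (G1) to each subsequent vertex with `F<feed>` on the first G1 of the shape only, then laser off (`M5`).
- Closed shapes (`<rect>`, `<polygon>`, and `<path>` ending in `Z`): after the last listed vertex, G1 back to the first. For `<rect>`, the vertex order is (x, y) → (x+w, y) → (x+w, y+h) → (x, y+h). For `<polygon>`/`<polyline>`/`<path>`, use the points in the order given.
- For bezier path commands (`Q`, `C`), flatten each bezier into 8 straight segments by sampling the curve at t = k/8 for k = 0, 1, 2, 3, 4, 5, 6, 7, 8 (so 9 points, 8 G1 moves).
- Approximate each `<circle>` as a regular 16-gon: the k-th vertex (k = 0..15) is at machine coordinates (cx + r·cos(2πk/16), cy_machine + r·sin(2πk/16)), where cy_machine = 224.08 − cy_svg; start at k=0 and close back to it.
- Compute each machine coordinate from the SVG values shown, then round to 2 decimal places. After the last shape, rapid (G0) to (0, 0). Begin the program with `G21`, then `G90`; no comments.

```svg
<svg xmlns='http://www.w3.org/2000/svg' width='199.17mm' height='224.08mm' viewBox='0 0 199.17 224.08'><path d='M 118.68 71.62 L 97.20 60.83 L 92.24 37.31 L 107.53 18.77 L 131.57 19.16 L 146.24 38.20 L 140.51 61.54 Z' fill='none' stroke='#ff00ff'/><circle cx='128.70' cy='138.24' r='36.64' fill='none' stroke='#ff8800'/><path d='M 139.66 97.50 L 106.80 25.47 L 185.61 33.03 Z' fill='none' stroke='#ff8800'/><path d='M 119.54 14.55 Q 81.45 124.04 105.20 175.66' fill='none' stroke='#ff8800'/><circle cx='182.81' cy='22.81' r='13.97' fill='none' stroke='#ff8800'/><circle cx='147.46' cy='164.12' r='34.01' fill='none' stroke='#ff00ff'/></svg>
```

Since the viewBox matches the mm dimensions, user units are millimetres directly. The only transform is the Y-flip y_m = 224.08 − y_svg.

Shape 1 is a regular polygon drawn with `<path>`. Its stroke #ff00ff means cut at S902, F895. After flipping Y the toolpath is (118.68,152.46) → (97.20,163.25) → (92.24,186.77) → (107.53,205.31) → (131.57,204.92) → (146.24,185.88) → (140.51,162.54) → (118.68,152.46), returning to the start.

Shape 2 is a circle drawn with `<circle>`. Its stroke #ff8800 means engrave at S238, F2637. After flipping Y the toolpath is (165.34,85.84) → (162.55,99.86) → (154.61,111.75) → (142.72,119.69) → (128.70,122.48) → (114.68,119.69) → (102.79,111.75) → (94.85,99.86) → (92.06,85.84) → (94.85,71.82) → (102.79,59.93) → (114.68,51.99) → (128.70,49.20) → (142.72,51.99) → (154.61,59.93) → (162.55,71.82) → (165.34,85.84), returning to the start.

Shape 3 is a regular polygon drawn with `<path>`. Its stroke #ff8800 means engrave at S238, F2637. After flipping Y the toolpath is (139.66,126.58) → (106.80,198.61) → (185.61,191.05) → (139.66,126.58), returning to the start.

Shape 4 is a quadratic bezier drawn with `<path>`. Its stroke #ff8800 means engrave at S238, F2637. After flipping Y the toolpath is (119.54,209.53) → (110.98,183.06) → (104.36,158.40) → (99.67,135.55) → (96.91,114.51) → (96.08,95.27) → (97.19,77.85) → (100.23,62.23) → (105.20,48.42).

Shape 5 is a circle drawn with `<circle>`. Its stroke #ff8800 means engrave at S238, F2637. After flipping Y the toolpath is (196.78,201.27) → (195.72,206.62) → (192.69,211.15) → (188.16,214.18) → (182.81,215.24) → (177.46,214.18) → (172.93,211.15) → (169.90,206.62) → (168.84,201.27) → (169.90,195.92) → (172.93,191.39) → (177.46,188.36) → (182.81,187.30) → (188.16,188.36) → (192.69,191.39) → (195.72,195.92) → (196.78,201.27), returning to the start.

Shape 6 is a circle drawn with `<circle>`. Its stroke #ff00ff means cut at S902, F895. After flipping Y the toolpath is (181.47,59.96) → (178.88,72.98) → (171.51,84.01) → (160.48,91.38) → (147.46,93.97) → (134.44,91.38) → (123.41,84.01) → (116.04,72.98) → (113.45,59.96) → (116.04,46.94) → (123.41,35.91) → (134.44,28.54) → (147.46,25.95) → (160.48,28.54) → (171.51,35.91) → (178.88,46.94) → (181.47,59.96), returning to the start.

G21
G90
G0 X118.68 Y152.46
M3 S902
G1 X97.20 Y163.25 F895
G1 X92.24 Y186.77
G1 X107.53 Y205.31
G1 X131.57 Y204.92
G1 X146.24 Y185.88
G1 X140.51 Y162.54
G1 X118.68 Y152.46
M5
G0 X165.34 Y85.84
M3 S238
G1 X162.55 Y99.86 F2637
G1 X154.61 Y111.75
G1 X142.72 Y119.69
G1 X128.70 Y122.48
G1 X114.68 Y119.69
G1 X102.79 Y111.75
G1 X94.85 Y99.86
G1 X92.06 Y85.84
G1 X94.85 Y71.82
G1 X102.79 Y59.93
G1 X114.68 Y51.99
G1 X128.70 Y49.20
G1 X142.72 Y51.99
G1 X154.61 Y59.93
G1 X162.55 Y71.82
G1 X165.34 Y85.84
M5
G0 X139.66 Y126.58
M3 S238
G1 X106.80 Y198.61 F2637
G1 X185.61 Y191.05
G1 X139.66 Y126.58
M5
G0 X119.54 Y209.53
M3 S238
G1 X110.98 Y183.06 F2637
G1 X104.36 Y158.40
G1 X99.67 Y135.55
G1 X96.91 Y114.51
G1 X96.08 Y95.27
G1 X97.19 Y77.85
G1 X100.23 Y62.23
G1 X105.20 Y48.42
M5
G0 X196.78 Y201.27
M3 S238
G1 X195.72 Y206.62 F2637
G1 X192.69 Y211.15
G1 X188.16 Y214.18
G1 X182.81 Y215.24
G1 X177.46 Y214.18
G1 X172.93 Y211.15
G1 X169.90 Y206.62
G1 X168.84 Y201.27
G1 X169.90 Y195.92
G1 X172.93 Y191.39
G1 X177.46 Y188.36
G1 X182.81 Y187.30
G1 X188.16 Y188.36
G1 X192.69 Y191.39
G1 X195.72 Y195.92
G1 X196.78 Y201.27
M5
G0 X181.47 Y59.96
M3 S902
G1 X178.88 Y72.98 F895
G1 X171.51 Y84.01
G1 X160.48 Y91.38
G1 X147.46 Y93.97
G1 X134.44 Y91.38
G1 X123.41 Y84.01
G1 X116.04 Y72.98
G1 X113.45 Y59.96
G1 X116.04 Y46.94
G1 X123.41 Y35.91
G1 X134.44 Y28.54
G1 X147.46 Y25.95
G1 X160.48 Y28.54
G1 X171.51 Y35.91
G1 X178.88 Y46.94
G1 X181.47 Y59.96
M5
G0 X0.00 Y0.00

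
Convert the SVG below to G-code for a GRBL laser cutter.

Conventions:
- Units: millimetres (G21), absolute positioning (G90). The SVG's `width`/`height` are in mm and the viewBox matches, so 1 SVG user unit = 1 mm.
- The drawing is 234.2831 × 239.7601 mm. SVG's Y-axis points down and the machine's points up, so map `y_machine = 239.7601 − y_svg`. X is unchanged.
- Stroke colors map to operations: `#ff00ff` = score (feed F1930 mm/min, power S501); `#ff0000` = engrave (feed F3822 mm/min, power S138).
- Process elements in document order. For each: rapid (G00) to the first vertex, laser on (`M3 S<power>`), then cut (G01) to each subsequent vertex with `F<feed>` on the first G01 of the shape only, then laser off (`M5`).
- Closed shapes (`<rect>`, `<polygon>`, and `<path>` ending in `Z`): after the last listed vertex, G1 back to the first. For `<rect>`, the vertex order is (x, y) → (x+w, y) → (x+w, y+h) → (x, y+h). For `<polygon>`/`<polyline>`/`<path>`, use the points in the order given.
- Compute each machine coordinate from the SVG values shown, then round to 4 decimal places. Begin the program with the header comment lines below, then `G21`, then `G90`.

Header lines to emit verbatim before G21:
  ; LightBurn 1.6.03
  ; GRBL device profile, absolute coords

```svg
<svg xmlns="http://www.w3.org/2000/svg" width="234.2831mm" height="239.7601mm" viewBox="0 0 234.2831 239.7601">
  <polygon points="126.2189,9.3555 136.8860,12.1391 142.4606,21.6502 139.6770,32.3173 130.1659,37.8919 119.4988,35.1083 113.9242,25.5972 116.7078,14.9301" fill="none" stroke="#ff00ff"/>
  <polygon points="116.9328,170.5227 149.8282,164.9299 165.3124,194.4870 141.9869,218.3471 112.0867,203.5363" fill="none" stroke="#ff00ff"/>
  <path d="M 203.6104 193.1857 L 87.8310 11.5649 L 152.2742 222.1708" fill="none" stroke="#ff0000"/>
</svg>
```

viewBox `0 0 234.2831 239.7601` with mm width/height → 1 unit = 1 mm. Flip: y_m = 239.7601 − y_svg.

**Shape 1** — `<polygon>` regular polygon, stroke `#ff00ff` → score (S501, F1930). Machine vertices: (126.2189,230.4046) → (136.8860,227.6210) → (142.4606,218.1099) → (139.6770,207.4428) → (130.1659,201.8682) → (119.4988,204.6518) → (113.9242,214.1629) → (116.7078,224.8300) → (126.2189,230.4046). Closed: final G1 returns to the first vertex.

**Shape 2** — `<polygon>` regular polygon, stroke `#ff00ff` → score (S501, F1930). Machine vertices: (116.9328,69.2374) → (149.8282,74.8302) → (165.3124,45.2731) → (141.9869,21.4130) → (112.0867,36.2238) → (116.9328,69.2374). Closed: final G1 returns to the first vertex.

**Shape 3** — `<path>` open polyline, stroke `#ff0000` → engrave (S138, F3822). Machine vertices: (203.6104,46.5744) → (87.8310,228.1952) → (152.2742,17.5893). Open path.

; LightBurn 1.6.03
; GRBL device profile, absolute coords
G21
G90
G00 X126.2189 Y230.4046
M3 S501
G01 X136.8860 Y227.6210 F1930
G01 X142.4606 Y218.1099
G01 X139.6770 Y207.4428
G01 X130.1659 Y201.8682
G01 X119.4988 Y204.6518
G01 X113.9242 Y214.1629
G01 X116.7078 Y224.8300
G01 X126.2189 Y230.4046
M5
G00 X116.9328 Y69.2374
M3 S501
G01 X149.8282 Y74.8302 F1930
G01 X165.3124 Y45.2731
G01 X141.9869 Y21.4130
G01 X112.0867 Y36.2238
G01 X116.9328 Y69.2374
M5
G00 X203.6104 Y46.5744
M3 S138
G01 X87.8310 Y228.1952 F3822
G01 X152.2742 Y17.5893
M5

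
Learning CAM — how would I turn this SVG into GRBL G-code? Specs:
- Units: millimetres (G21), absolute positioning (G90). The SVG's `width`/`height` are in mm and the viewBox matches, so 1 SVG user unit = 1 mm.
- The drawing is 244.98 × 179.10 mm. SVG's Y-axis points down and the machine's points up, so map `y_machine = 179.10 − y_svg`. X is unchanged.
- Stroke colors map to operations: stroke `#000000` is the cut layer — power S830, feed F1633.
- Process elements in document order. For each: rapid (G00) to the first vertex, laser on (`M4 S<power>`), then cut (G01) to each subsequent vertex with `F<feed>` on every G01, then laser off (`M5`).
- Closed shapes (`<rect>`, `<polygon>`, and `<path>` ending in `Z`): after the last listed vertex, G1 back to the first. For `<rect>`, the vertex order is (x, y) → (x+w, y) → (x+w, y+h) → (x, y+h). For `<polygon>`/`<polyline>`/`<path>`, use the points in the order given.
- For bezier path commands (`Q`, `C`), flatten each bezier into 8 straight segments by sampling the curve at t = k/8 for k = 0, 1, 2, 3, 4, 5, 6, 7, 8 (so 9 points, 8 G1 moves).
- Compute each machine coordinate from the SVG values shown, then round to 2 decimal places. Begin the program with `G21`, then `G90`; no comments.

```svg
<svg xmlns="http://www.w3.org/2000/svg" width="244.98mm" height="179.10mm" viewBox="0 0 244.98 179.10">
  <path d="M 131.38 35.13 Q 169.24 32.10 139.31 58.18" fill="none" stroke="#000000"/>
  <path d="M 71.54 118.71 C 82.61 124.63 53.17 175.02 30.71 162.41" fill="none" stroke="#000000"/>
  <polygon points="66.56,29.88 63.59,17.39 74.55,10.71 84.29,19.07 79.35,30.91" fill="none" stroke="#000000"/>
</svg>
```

G21
G90
G00 X131.38 Y143.97
M4 S830
G01 X139.79 Y144.27 F1633
G01 X146.07 Y143.67 F1633
G01 X150.24 Y142.15 F1633
G01 X152.29 Y139.72 F1633
G01 X152.22 Y136.39 F1633
G01 X150.04 Y132.14 F1633
G01 X145.73 Y126.99 F1633
G01 X139.31 Y120.92 F1633
M5
G00 X71.54 Y60.39
M4 S830
G01 X73.89 Y56.30 F1633
G01 X72.99 Y49.29 F1633
G01 X69.41 Y40.64 F1633
G01 X63.70 Y31.59 F1633
G01 X56.42 Y23.41 F1633
G01 X48.12 Y17.37 F1633
G01 X39.37 Y14.70 F1633
G01 X30.71 Y16.69 F1633
M5
G00 X66.56 Y149.22
M4 S830
G01 X63.59 Y161.71 F1633
G01 X74.55 Y168.39 F1633
G01 X84.29 Y160.03 F1633
G01 X79.35 Y148.19 F1633
G01 X66.56 Y149.22 F1633
M5

viewBox `0 0 244.98 179.10` with mm width/height → 1 unit = 1 mm. Flip: y_m = 179.10 − y_svg.

**Shape 1** — `<path>` quadratic bezier, stroke `#000000` → cut (S830, F1633). Control points (SVG): P0=(131.38,35.13), P1=(169.24,32.10), P2=(139.31,58.18); sampled at t=k/8. Machine vertices: (131.38,143.97) → (139.79,144.27) → (146.07,143.67) → (150.24,142.15) → (152.29,139.72) → (152.22,136.39) → (150.04,132.14) → (145.73,126.99) → (139.31,120.92). Open path.

**Shape 2** — `<path>` cubic bezier, stroke `#000000` → cut (S830, F1633). Control points (SVG): P0=(71.54,118.71), P1=(82.61,124.63), P2=(53.17,175.02), P3=(30.71,162.41); sampled at t=k/8. Machine vertices: (71.54,60.39) → (73.89,56.30) → (72.99,49.29) → (69.41,40.64) → (63.70,31.59) → (56.42,23.41) → (48.12,17.37) → (39.37,14.70) → (30.71,16.69). Open path.

**Shape 3** — `<polygon>` regular polygon, stroke `#000000` → cut (S830, F1633). Machine vertices: (66.56,149.22) → (63.59,161.71) → (74.55,168.39) → (84.29,160.03) → (79.35,148.19) → (66.56,149.22). Closed: final G1 returns to the first vertex.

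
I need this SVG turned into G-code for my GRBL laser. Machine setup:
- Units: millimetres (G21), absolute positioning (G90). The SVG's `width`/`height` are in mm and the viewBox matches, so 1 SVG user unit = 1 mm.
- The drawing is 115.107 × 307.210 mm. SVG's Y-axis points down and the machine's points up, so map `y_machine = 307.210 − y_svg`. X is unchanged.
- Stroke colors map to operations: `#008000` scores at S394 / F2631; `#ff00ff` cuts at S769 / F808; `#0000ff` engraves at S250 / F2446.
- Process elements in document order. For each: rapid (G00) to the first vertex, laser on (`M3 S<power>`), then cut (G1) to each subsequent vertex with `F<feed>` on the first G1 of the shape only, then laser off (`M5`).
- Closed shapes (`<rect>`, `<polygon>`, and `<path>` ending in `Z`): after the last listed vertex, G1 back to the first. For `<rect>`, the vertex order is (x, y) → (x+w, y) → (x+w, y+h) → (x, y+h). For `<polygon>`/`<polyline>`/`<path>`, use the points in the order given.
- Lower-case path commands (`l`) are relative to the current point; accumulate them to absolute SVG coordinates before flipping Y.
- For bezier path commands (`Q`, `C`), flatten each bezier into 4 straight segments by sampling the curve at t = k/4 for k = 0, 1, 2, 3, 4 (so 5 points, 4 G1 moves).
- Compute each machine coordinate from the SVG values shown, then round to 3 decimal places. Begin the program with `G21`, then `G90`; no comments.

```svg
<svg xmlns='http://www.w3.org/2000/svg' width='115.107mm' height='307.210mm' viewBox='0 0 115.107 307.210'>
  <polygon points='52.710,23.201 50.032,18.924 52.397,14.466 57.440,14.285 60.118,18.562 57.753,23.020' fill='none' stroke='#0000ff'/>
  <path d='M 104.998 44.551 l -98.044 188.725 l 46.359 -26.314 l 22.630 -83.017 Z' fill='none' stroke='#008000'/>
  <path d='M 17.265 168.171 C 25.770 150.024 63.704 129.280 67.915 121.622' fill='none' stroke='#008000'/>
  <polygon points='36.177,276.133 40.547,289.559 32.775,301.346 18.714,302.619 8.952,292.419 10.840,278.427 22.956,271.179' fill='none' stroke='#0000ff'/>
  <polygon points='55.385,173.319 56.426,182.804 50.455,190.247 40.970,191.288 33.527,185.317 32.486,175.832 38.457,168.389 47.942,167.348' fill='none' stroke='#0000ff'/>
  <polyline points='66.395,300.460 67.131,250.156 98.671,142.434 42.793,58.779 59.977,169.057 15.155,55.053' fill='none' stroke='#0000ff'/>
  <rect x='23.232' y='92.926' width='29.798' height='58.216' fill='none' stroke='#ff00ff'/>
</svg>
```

1 u = 1 mm; y_m = 307.210 − y.

[1] `<polygon>` regular polygon, #0000ff→engrave S250 F2446: (52.710,284.009) → (50.032,288.286) → (52.397,292.744) → (57.440,292.925) → (60.118,288.648) → (57.753,284.190) → (52.710,284.009) (closed)

[2] `<path>` closed polygon, #008000→score S394 F2631: (104.998,262.659) → (6.954,73.934) → (53.313,100.248) → (75.943,183.265) → (104.998,262.659) (closed)

[3] `<path>` cubic bezier, #008000→score S394 F2631: (17.265,139.039) → (28.175,152.891) → (44.200,166.247) → (59.420,177.636) → (67.915,185.588)

[4] `<polygon>` regular polygon, #0000ff→engrave S250 F2446: (36.177,31.077) → (40.547,17.651) → (32.775,5.864) → (18.714,4.591) → (8.952,14.791) → (10.840,28.783) → (22.956,36.031) → (36.177,31.077) (closed)

[5] `<polygon>` regular polygon, #0000ff→engrave S250 F2446: (55.385,133.891) → (56.426,124.406) → (50.455,116.963) → (40.970,115.922) → (33.527,121.893) → (32.486,131.378) → (38.457,138.821) → (47.942,139.862) → (55.385,133.891) (closed)

[6] `<polyline>` open polyline, #0000ff→engrave S250 F2446: (66.395,6.750) → (67.131,57.054) → (98.671,164.776) → (42.793,248.431) → (59.977,138.153) → (15.155,252.157)

[7] `<rect>` rectangle, #ff00ff→cut S769 F808: (23.232,214.284) → (53.030,214.284) → (53.030,156.068) → (23.232,156.068) → (23.232,214.284) (closed)

G21
G90
G00 X52.710 Y284.009
M3 S250
G1 X50.032 Y288.286 F2446
G1 X52.397 Y292.744
G1 X57.440 Y292.925
G1 X60.118 Y288.648
G1 X57.753 Y284.190
G1 X52.710 Y284.009
M5
G00 X104.998 Y262.659
M3 S394
G1 X6.954 Y73.934 F2631
G1 X53.313 Y100.248
G1 X75.943 Y183.265
G1 X104.998 Y262.659
M5
G00 X17.265 Y139.039
M3 S394
G1 X28.175 Y152.891 F2631
G1 X44.200 Y166.247
G1 X59.420 Y177.636
G1 X67.915 Y185.588
M5
G00 X36.177 Y31.077
M3 S250
G1 X40.547 Y17.651 F2446
G1 X32.775 Y5.864
G1 X18.714 Y4.591
G1 X8.952 Y14.791
G1 X10.840 Y28.783
G1 X22.956 Y36.031
G1 X36.177 Y31.077
M5
G00 X55.385 Y133.891
M3 S250
G1 X56.426 Y124.406 F2446
G1 X50.455 Y116.963
G1 X40.970 Y115.922
G1 X33.527 Y121.893
G1 X32.486 Y131.378
G1 X38.457 Y138.821
G1 X47.942 Y139.862
G1 X55.385 Y133.891
M5
G00 X66.395 Y6.750
M3 S250
G1 X67.131 Y57.054 F2446
G1 X98.671 Y164.776
G1 X42.793 Y248.431
G1 X59.977 Y138.153
G1 X15.155 Y252.157
M5
G00 X23.232 Y214.284
M3 S769
G1 X53.030 Y214.284 F808
G1 X53.030 Y156.068
G1 X23.232 Y156.068
G1 X23.232 Y214.284
M5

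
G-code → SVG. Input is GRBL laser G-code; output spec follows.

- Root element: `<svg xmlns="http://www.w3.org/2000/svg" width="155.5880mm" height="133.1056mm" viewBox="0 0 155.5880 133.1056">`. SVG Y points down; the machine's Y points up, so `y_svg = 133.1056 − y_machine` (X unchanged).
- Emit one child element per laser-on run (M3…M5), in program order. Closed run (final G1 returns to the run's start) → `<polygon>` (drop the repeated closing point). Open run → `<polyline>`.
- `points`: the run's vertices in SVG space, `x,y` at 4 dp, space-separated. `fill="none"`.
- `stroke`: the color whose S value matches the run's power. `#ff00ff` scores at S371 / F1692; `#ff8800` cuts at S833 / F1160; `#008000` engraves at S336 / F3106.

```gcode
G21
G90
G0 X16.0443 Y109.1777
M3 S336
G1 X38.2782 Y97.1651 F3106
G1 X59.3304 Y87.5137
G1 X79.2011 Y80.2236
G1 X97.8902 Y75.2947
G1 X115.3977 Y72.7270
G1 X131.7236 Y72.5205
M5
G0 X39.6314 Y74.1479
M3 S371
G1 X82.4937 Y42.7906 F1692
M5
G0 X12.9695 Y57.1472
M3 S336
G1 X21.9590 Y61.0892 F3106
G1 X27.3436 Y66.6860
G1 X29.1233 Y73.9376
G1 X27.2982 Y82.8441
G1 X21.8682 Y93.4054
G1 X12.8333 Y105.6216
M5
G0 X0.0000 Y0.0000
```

<svg xmlns="http://www.w3.org/2000/svg" width="155.5880mm" height="133.1056mm" viewBox="0 0 155.5880 133.1056">
  <polyline points="16.0443,23.9279 38.2782,35.9405 59.3304,45.5919 79.2011,52.8820 97.8902,57.8109 115.3977,60.3786 131.7236,60.5851" fill="none" stroke="#008000"/>
  <polyline points="39.6314,58.9577 82.4937,90.3150" fill="none" stroke="#ff00ff"/>
  <polyline points="12.9695,75.9584 21.9590,72.0164 27.3436,66.4196 29.1233,59.1680 27.2982,50.2615 21.8682,39.7002 12.8333,27.4840" fill="none" stroke="#008000"/>
</svg>

y_svg = 133.1056 − y_m.

[1] S336→`#008000` (engrave); open run; points: 16.0443,23.9279 38.2782,35.9405 59.3304,45.5919 79.2011,52.8820 97.8902,57.8109 115.3977,60.3786 131.7236,60.5851

[2] S371→`#ff00ff` (score); open run; points: 39.6314,58.9577 82.4937,90.3150

[3] S336→`#008000` (engrave); open run; points: 12.9695,75.9584 21.9590,72.0164 27.3436,66.4196 29.1233,59.1680 27.2982,50.2615 21.8682,39.7002 12.8333,27.4840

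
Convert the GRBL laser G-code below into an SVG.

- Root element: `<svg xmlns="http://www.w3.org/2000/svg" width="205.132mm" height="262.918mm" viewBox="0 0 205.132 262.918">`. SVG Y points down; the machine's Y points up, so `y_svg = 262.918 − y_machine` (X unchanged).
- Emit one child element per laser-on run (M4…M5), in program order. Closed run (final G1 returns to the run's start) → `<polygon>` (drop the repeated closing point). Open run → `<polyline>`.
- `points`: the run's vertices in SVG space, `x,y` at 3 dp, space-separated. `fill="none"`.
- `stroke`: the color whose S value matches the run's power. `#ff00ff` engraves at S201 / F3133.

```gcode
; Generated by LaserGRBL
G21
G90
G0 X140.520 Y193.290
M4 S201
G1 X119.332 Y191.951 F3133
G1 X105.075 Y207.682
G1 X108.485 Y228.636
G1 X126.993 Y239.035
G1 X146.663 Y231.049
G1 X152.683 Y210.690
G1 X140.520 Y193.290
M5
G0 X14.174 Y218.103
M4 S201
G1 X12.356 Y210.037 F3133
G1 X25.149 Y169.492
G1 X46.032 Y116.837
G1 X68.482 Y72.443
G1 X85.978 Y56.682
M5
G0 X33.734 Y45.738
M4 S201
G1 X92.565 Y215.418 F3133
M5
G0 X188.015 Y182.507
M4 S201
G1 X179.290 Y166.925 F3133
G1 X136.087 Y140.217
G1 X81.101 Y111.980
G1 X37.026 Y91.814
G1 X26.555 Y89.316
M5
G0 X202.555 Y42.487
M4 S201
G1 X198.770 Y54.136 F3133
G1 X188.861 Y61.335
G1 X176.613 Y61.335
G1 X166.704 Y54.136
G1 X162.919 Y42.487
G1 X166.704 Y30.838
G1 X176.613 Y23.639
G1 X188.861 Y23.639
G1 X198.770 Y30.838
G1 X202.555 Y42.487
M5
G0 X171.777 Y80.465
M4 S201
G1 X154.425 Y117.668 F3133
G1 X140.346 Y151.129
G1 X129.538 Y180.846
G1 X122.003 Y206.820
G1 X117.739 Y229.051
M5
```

Each laser-on run becomes one SVG element. Flip Y back into SVG space with y_svg = 262.918 − y_machine. Every run uses S201, so all elements get stroke `#ff00ff` (engrave).

Run 1: The run returns to its start, so emit a `<polygon>` with points (Y-flipped): 140.520,69.628 119.332,70.967 105.075,55.236 108.485,34.282 126.993,23.883 146.663,31.869 152.683,52.228.

Run 2: The run is open, so emit a `<polyline>` with points (Y-flipped): 14.174,44.815 12.356,52.881 25.149,93.426 46.032,146.081 68.482,190.475 85.978,206.236.

Run 3: The run is open, so emit a `<polyline>` with points (Y-flipped): 33.734,217.180 92.565,47.500.

Run 4: The run is open, so emit a `<polyline>` with points (Y-flipped): 188.015,80.411 179.290,95.993 136.087,122.701 81.101,150.938 37.026,171.104 26.555,173.602.

Run 5: The run returns to its start, so emit a `<polygon>` with points (Y-flipped): 202.555,220.431 198.770,208.782 188.861,201.583 176.613,201.583 166.704,208.782 162.919,220.431 166.704,232.080 176.613,239.279 188.861,239.279 198.770,232.080.

Run 6: The run is open, so emit a `<polyline>` with points (Y-flipped): 171.777,182.453 154.425,145.250 140.346,111.789 129.538,82.072 122.003,56.098 117.739,33.867.

<svg xmlns="http://www.w3.org/2000/svg" width="205.132mm" height="262.918mm" viewBox="0 0 205.132 262.918">
  <polygon points="140.520,69.628 119.332,70.967 105.075,55.236 108.485,34.282 126.993,23.883 146.663,31.869 152.683,52.228" fill="none" stroke="#ff00ff"/>
  <polyline points="14.174,44.815 12.356,52.881 25.149,93.426 46.032,146.081 68.482,190.475 85.978,206.236" fill="none" stroke="#ff00ff"/>
  <polyline points="33.734,217.180 92.565,47.500" fill="none" stroke="#ff00ff"/>
  <polyline points="188.015,80.411 179.290,95.993 136.087,122.701 81.101,150.938 37.026,171.104 26.555,173.602" fill="none" stroke="#ff00ff"/>
  <polygon points="202.555,220.431 198.770,208.782 188.861,201.583 176.613,201.583 166.704,208.782 162.919,220.431 166.704,232.080 176.613,239.279 188.861,239.279 198.770,232.080" fill="none" stroke="#ff00ff"/>
  <polyline points="171.777,182.453 154.425,145.250 140.346,111.789 129.538,82.072 122.003,56.098 117.739,33.867" fill="none" stroke="#ff00ff"/>
</svg>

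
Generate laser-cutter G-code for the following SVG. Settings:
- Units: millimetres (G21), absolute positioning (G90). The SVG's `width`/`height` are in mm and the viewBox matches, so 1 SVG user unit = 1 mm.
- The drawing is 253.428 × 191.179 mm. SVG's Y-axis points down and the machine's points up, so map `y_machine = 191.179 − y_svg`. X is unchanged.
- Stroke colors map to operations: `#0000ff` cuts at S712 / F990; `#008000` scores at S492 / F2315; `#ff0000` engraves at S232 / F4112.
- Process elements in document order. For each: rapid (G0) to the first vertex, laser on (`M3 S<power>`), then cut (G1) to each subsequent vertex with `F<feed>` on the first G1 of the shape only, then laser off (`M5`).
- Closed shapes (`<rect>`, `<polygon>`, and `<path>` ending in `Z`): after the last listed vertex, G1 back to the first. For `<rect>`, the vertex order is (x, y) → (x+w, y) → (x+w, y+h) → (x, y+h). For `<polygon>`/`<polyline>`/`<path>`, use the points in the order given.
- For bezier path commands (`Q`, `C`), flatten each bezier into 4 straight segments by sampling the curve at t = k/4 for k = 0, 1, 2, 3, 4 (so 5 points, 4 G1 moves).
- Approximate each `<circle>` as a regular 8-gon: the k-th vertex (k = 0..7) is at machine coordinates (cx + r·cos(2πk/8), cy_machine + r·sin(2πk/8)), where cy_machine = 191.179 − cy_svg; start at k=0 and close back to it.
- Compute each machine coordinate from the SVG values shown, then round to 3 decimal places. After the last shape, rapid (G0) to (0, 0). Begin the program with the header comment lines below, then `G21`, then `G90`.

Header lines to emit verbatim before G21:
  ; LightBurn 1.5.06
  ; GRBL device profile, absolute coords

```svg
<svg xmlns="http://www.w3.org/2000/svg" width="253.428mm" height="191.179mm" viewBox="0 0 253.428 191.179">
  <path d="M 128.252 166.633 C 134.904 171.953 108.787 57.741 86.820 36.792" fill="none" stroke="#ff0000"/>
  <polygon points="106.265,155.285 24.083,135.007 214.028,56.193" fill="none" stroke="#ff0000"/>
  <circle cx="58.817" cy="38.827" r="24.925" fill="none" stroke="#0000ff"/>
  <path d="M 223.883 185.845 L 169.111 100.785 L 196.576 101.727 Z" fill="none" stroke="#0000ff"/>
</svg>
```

; LightBurn 1.5.06
; GRBL device profile, absolute coords
G21
G90
G0 X128.252 Y24.546
M3 S232
G1 X127.674 Y39.643 F4112
G1 X118.268 Y79.616
G1 X103.497 Y124.513
G1 X86.820 Y154.387
M5
G0 X106.265 Y35.894
M3 S232
G1 X24.083 Y56.172 F4112
G1 X214.028 Y134.986
G1 X106.265 Y35.894
M5
G0 X83.742 Y152.352
M3 S712
G1 X76.442 Y169.977 F990
G1 X58.817 Y177.277
G1 X41.192 Y169.977
G1 X33.892 Y152.352
G1 X41.192 Y134.727
G1 X58.817 Y127.427
G1 X76.442 Y134.727
G1 X83.742 Y152.352
M5
G0 X223.883 Y5.334
M3 S712
G1 X169.111 Y90.394 F990
G1 X196.576 Y89.452
G1 X223.883 Y5.334
M5
G0 X0.000 Y0.000

Since the viewBox matches the mm dimensions, user units are millimetres directly. The only transform is the Y-flip y_m = 191.179 − y_svg.

Shape 1 is a cubic bezier drawn with `<path>`. Its stroke #ff0000 means engrave at S232, F4112. After flipping Y the toolpath is (128.252,24.546) → (127.674,39.643) → (118.268,79.616) → (103.497,124.513) → (86.820,154.387).

Shape 2 is a closed polygon drawn with `<polygon>`. Its stroke #ff0000 means engrave at S232, F4112. After flipping Y the toolpath is (106.265,35.894) → (24.083,56.172) → (214.028,134.986) → (106.265,35.894), returning to the start.

Shape 3 is a circle drawn with `<circle>`. Its stroke #0000ff means cut at S712, F990. After flipping Y the toolpath is (83.742,152.352) → (76.442,169.977) → (58.817,177.277) → (41.192,169.977) → (33.892,152.352) → (41.192,134.727) → (58.817,127.427) → (76.442,134.727) → (83.742,152.352), returning to the start.

Shape 4 is a closed polygon drawn with `<path>`. Its stroke #0000ff means cut at S712, F990. After flipping Y the toolpath is (223.883,5.334) → (169.111,90.394) → (196.576,89.452) → (223.883,5.334), returning to the start.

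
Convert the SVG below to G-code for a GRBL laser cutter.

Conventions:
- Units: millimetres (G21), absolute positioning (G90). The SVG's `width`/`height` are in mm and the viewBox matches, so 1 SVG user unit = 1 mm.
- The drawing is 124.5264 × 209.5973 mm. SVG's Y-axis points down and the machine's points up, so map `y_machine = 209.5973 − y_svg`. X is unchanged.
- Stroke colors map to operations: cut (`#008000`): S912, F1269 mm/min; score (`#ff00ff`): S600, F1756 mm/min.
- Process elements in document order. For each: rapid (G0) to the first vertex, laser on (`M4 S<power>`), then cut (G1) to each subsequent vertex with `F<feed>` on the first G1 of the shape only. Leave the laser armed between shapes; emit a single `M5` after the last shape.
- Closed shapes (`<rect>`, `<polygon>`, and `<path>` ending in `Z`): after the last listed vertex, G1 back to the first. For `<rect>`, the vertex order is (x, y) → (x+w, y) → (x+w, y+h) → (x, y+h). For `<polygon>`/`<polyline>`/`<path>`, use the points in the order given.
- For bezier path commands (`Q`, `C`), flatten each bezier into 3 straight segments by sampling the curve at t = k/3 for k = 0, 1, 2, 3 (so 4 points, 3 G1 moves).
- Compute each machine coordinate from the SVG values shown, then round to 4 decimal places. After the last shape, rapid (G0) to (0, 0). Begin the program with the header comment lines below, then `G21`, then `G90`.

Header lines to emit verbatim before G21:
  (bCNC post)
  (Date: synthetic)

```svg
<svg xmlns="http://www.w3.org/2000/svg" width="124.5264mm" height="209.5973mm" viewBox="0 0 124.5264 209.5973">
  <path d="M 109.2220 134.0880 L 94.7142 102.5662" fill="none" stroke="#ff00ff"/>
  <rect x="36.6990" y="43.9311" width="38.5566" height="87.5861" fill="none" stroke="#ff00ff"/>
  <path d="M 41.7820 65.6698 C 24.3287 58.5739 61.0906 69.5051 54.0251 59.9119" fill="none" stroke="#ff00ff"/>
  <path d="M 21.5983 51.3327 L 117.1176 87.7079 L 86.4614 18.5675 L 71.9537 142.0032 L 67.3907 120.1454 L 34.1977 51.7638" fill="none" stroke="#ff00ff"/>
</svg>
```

viewBox `0 0 124.5264 209.5973` with mm width/height → 1 unit = 1 mm. Flip: y_m = 209.5973 − y_svg.

**Shape 1** — `<path>` line segment, stroke `#ff00ff` → score (S600, F1756). Machine vertices: (109.2220,75.5093) → (94.7142,107.0311). Open path.

**Shape 2** — `<rect>` rectangle, stroke `#ff00ff` → score (S600, F1756). Machine vertices: (36.6990,165.6662) → (75.2556,165.6662) → (75.2556,78.0801) → (36.6990,78.0801) → (36.6990,165.6662). Closed: final G1 returns to the first vertex.

**Shape 3** — `<path>` cubic bezier, stroke `#ff00ff` → score (S600, F1756). Control points (SVG): P0=(41.7820,65.6698), P1=(24.3287,58.5739), P2=(61.0906,69.5051), P3=(54.0251,59.9119); sampled at t=k/3. Machine vertices: (41.7820,143.9275) → (38.7692,146.4422) → (50.1127,145.5058) → (54.0251,149.6854). Open path.

**Shape 4** — `<path>` open polyline, stroke `#ff00ff` → score (S600, F1756). Machine vertices: (21.5983,158.2646) → (117.1176,121.8894) → (86.4614,191.0298) → (71.9537,67.5941) → (67.3907,89.4519) → (34.1977,157.8335). Open path.

(bCNC post)
(Date: synthetic)
G21
G90
G0 X109.2220 Y75.5093
M4 S600
G1 X94.7142 Y107.0311 F1756
G0 X36.6990 Y165.6662
M4 S600
G1 X75.2556 Y165.6662 F1756
G1 X75.2556 Y78.0801
G1 X36.6990 Y78.0801
G1 X36.6990 Y165.6662
G0 X41.7820 Y143.9275
M4 S600
G1 X38.7692 Y146.4422 F1756
G1 X50.1127 Y145.5058
G1 X54.0251 Y149.6854
G0 X21.5983 Y158.2646
M4 S600
G1 X117.1176 Y121.8894 F1756
G1 X86.4614 Y191.0298
G1 X71.9537 Y67.5941
G1 X67.3907 Y89.4519
G1 X34.1977 Y157.8335
M5
G0 X0.0000 Y0.0000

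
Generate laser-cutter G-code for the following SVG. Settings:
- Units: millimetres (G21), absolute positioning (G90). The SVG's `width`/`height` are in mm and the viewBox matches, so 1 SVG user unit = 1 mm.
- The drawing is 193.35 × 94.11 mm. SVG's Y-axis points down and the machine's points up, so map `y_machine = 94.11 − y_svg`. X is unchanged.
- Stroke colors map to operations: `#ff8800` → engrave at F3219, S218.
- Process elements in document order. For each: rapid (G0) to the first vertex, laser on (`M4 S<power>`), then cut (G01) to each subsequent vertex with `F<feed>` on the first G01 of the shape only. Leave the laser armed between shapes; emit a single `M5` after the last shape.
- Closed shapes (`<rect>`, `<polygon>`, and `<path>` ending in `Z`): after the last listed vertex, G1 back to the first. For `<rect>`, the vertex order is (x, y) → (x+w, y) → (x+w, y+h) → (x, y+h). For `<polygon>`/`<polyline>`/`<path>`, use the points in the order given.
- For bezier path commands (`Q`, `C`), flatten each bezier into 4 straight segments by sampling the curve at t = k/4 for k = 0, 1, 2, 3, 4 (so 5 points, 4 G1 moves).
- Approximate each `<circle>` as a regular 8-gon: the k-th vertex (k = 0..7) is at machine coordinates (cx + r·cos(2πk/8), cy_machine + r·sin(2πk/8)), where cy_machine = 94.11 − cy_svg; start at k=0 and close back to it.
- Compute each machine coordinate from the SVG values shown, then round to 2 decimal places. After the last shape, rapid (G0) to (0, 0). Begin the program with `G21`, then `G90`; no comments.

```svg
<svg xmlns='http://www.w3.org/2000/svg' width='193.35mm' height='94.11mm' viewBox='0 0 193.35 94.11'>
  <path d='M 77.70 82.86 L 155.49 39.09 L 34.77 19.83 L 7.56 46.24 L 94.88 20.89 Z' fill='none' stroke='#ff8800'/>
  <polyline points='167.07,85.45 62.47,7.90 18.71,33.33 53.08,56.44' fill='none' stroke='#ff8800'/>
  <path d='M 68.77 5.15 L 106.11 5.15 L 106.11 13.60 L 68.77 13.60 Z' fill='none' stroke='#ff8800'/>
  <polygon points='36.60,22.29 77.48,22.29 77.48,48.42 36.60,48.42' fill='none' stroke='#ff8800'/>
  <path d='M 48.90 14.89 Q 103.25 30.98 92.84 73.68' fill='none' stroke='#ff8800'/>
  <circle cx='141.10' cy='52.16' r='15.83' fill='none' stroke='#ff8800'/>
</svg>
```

viewBox `0 0 193.35 94.11` with mm width/height → 1 unit = 1 mm. Flip: y_m = 94.11 − y_svg.

**Shape 1** — `<path>` closed polygon, stroke `#ff8800` → engrave (S218, F3219). Machine vertices: (77.70,11.25) → (155.49,55.02) → (34.77,74.28) → (7.56,47.87) → (94.88,73.22) → (77.70,11.25). Closed: final G1 returns to the first vertex.

**Shape 2** — `<polyline>` open polyline, stroke `#ff8800` → engrave (S218, F3219). Machine vertices: (167.07,8.66) → (62.47,86.21) → (18.71,60.78) → (53.08,37.67). Open path.

**Shape 3** — `<path>` rectangle, stroke `#ff8800` → engrave (S218, F3219). Machine vertices: (68.77,88.96) → (106.11,88.96) → (106.11,80.51) → (68.77,80.51) → (68.77,88.96). Closed: final G1 returns to the first vertex.

**Shape 4** — `<polygon>` rectangle, stroke `#ff8800` → engrave (S218, F3219). Machine vertices: (36.60,71.82) → (77.48,71.82) → (77.48,45.69) → (36.60,45.69) → (36.60,71.82). Closed: final G1 returns to the first vertex.

**Shape 5** — `<path>` quadratic bezier, stroke `#ff8800` → engrave (S218, F3219). Control points (SVG): P0=(48.90,14.89), P1=(103.25,30.98), P2=(92.84,73.68); sampled at t=k/4. Machine vertices: (48.90,79.22) → (72.03,69.51) → (87.06,56.48) → (94.00,40.12) → (92.84,20.43). Open path.

**Shape 6** — `<circle>` circle, stroke `#ff8800` → engrave (S218, F3219). Machine vertices: (156.93,41.95) → (152.29,53.14) → (141.10,57.78) → (129.91,53.14) → (125.27,41.95) → (129.91,30.76) → (141.10,26.12) → (152.29,30.76) → (156.93,41.95). Closed: final G1 returns to the first vertex.

G21
G90
G0 X77.70 Y11.25
M4 S218
G01 X155.49 Y55.02 F3219
G01 X34.77 Y74.28
G01 X7.56 Y47.87
G01 X94.88 Y73.22
G01 X77.70 Y11.25
G0 X167.07 Y8.66
M4 S218
G01 X62.47 Y86.21 F3219
G01 X18.71 Y60.78
G01 X53.08 Y37.67
G0 X68.77 Y88.96
M4 S218
G01 X106.11 Y88.96 F3219
G01 X106.11 Y80.51
G01 X68.77 Y80.51
G01 X68.77 Y88.96
G0 X36.60 Y71.82
M4 S218
G01 X77.48 Y71.82 F3219
G01 X77.48 Y45.69
G01 X36.60 Y45.69
G01 X36.60 Y71.82
G0 X48.90 Y79.22
M4 S218
G01 X72.03 Y69.51 F3219
G01 X87.06 Y56.48
G01 X94.00 Y40.12
G01 X92.84 Y20.43
G0 X156.93 Y41.95
M4 S218
G01 X152.29 Y53.14 F3219
G01 X141.10 Y57.78
G01 X129.91 Y53.14
G01 X125.27 Y41.95
G01 X129.91 Y30.76
G01 X141.10 Y26.12
G01 X152.29 Y30.76
G01 X156.93 Y41.95
M5
G0 X0.00 Y0.00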